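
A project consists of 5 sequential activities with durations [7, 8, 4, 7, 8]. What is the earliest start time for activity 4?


Activity 4 starts after activities 1 through 3 complete.
Predecessor durations: [7, 8, 4]
ES = 7 + 8 + 4 = 19

19


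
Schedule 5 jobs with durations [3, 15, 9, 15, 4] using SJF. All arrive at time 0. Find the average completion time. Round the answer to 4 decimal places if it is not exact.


SJF order (ascending): [3, 4, 9, 15, 15]
Completion times:
  Job 1: burst=3, C=3
  Job 2: burst=4, C=7
  Job 3: burst=9, C=16
  Job 4: burst=15, C=31
  Job 5: burst=15, C=46
Average completion = 103/5 = 20.6

20.6


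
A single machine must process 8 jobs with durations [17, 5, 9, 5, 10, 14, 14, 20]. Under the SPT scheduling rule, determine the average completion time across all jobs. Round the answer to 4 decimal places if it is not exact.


Sort jobs by processing time (SPT order): [5, 5, 9, 10, 14, 14, 17, 20]
Compute completion times sequentially:
  Job 1: processing = 5, completes at 5
  Job 2: processing = 5, completes at 10
  Job 3: processing = 9, completes at 19
  Job 4: processing = 10, completes at 29
  Job 5: processing = 14, completes at 43
  Job 6: processing = 14, completes at 57
  Job 7: processing = 17, completes at 74
  Job 8: processing = 20, completes at 94
Sum of completion times = 331
Average completion time = 331/8 = 41.375

41.375


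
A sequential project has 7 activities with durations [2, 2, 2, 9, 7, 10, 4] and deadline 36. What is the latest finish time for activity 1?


LF(activity 1) = deadline - sum of successor durations
Successors: activities 2 through 7 with durations [2, 2, 9, 7, 10, 4]
Sum of successor durations = 34
LF = 36 - 34 = 2

2


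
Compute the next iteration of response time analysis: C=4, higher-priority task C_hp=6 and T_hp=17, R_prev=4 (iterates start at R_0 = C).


R_next = C + ceil(R_prev / T_hp) * C_hp
ceil(4 / 17) = ceil(0.2353) = 1
Interference = 1 * 6 = 6
R_next = 4 + 6 = 10

10


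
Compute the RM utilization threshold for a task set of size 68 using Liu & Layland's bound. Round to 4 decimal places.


Compute 2^(1/68) = 1.0102454700
Subtract 1: 1.0102454700 - 1 = 0.0102454700
Multiply by n: 68 * 0.0102454700 = 0.6966919600
Round to 4 dp: 0.6967

0.6967


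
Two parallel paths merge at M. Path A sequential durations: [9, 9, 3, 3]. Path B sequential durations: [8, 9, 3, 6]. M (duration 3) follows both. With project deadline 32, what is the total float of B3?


Forward pass: ES(B3) = sum of predecessors on chain B = 17
EF = ES + duration = 17 + 3 = 20
Backward pass: LF(M) = deadline = 32; LS(M) = 32 - 3 = 29
LF(B3) = LS(M) - sum(successors on chain B) = 29 - 6 = 23
LS = LF - duration = 23 - 3 = 20
Total float = LS - ES = 20 - 17 = 3

3


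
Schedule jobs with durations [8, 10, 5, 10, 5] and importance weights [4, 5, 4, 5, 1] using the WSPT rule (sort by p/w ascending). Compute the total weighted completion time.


Compute p/w ratios and sort ascending (WSPT): [(5, 4), (8, 4), (10, 5), (10, 5), (5, 1)]
Compute weighted completion times:
  Job (p=5,w=4): C=5, w*C=4*5=20
  Job (p=8,w=4): C=13, w*C=4*13=52
  Job (p=10,w=5): C=23, w*C=5*23=115
  Job (p=10,w=5): C=33, w*C=5*33=165
  Job (p=5,w=1): C=38, w*C=1*38=38
Total weighted completion time = 390

390


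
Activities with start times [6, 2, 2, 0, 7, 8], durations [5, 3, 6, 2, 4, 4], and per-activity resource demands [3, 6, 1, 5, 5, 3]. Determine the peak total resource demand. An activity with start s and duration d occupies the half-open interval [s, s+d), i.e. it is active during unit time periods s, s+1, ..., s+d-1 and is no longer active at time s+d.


Each activity i is active on [start_i, start_i + duration_i).
Compute total resource usage per time slot:
  t=0: active resources = [5], total = 5
  t=1: active resources = [5], total = 5
  t=2: active resources = [6, 1], total = 7
  t=3: active resources = [6, 1], total = 7
  t=4: active resources = [6, 1], total = 7
  t=5: active resources = [1], total = 1
  t=6: active resources = [3, 1], total = 4
  t=7: active resources = [3, 1, 5], total = 9
  t=8: active resources = [3, 5, 3], total = 11
  t=9: active resources = [3, 5, 3], total = 11
  t=10: active resources = [3, 5, 3], total = 11
  t=11: active resources = [3], total = 3
Peak resource demand = 11

11


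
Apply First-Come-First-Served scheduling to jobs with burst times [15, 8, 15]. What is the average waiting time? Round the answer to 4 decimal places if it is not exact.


FCFS order (as given): [15, 8, 15]
Waiting times:
  Job 1: wait = 0
  Job 2: wait = 15
  Job 3: wait = 23
Sum of waiting times = 38
Average waiting time = 38/3 = 12.6667

12.6667


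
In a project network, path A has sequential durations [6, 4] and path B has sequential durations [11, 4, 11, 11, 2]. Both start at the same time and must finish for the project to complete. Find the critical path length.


Path A total = 6 + 4 = 10
Path B total = 11 + 4 + 11 + 11 + 2 = 39
Critical path = longest path = max(10, 39) = 39

39


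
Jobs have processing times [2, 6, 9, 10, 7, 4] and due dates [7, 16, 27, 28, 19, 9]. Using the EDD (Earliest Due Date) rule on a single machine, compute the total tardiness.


Sort by due date (EDD order): [(2, 7), (4, 9), (6, 16), (7, 19), (9, 27), (10, 28)]
Compute completion times and tardiness:
  Job 1: p=2, d=7, C=2, tardiness=max(0,2-7)=0
  Job 2: p=4, d=9, C=6, tardiness=max(0,6-9)=0
  Job 3: p=6, d=16, C=12, tardiness=max(0,12-16)=0
  Job 4: p=7, d=19, C=19, tardiness=max(0,19-19)=0
  Job 5: p=9, d=27, C=28, tardiness=max(0,28-27)=1
  Job 6: p=10, d=28, C=38, tardiness=max(0,38-28)=10
Total tardiness = 11

11


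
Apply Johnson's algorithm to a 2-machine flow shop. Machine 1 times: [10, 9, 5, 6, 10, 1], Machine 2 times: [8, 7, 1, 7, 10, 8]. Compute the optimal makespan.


Apply Johnson's rule:
  Group 1 (a <= b): [(6, 1, 8), (4, 6, 7), (5, 10, 10)]
  Group 2 (a > b): [(1, 10, 8), (2, 9, 7), (3, 5, 1)]
Optimal job order: [6, 4, 5, 1, 2, 3]
Schedule:
  Job 6: M1 done at 1, M2 done at 9
  Job 4: M1 done at 7, M2 done at 16
  Job 5: M1 done at 17, M2 done at 27
  Job 1: M1 done at 27, M2 done at 35
  Job 2: M1 done at 36, M2 done at 43
  Job 3: M1 done at 41, M2 done at 44
Makespan = 44

44


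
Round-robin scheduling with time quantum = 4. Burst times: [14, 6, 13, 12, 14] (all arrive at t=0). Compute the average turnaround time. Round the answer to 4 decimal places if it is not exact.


Time quantum = 4
Execution trace:
  J1 runs 4 units, time = 4
  J2 runs 4 units, time = 8
  J3 runs 4 units, time = 12
  J4 runs 4 units, time = 16
  J5 runs 4 units, time = 20
  J1 runs 4 units, time = 24
  J2 runs 2 units, time = 26
  J3 runs 4 units, time = 30
  J4 runs 4 units, time = 34
  J5 runs 4 units, time = 38
  J1 runs 4 units, time = 42
  J3 runs 4 units, time = 46
  J4 runs 4 units, time = 50
  J5 runs 4 units, time = 54
  J1 runs 2 units, time = 56
  J3 runs 1 units, time = 57
  J5 runs 2 units, time = 59
Finish times: [56, 26, 57, 50, 59]
Average turnaround = 248/5 = 49.6

49.6


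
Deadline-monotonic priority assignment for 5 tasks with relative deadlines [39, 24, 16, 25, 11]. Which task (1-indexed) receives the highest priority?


Sort tasks by relative deadline (ascending):
  Task 5: deadline = 11
  Task 3: deadline = 16
  Task 2: deadline = 24
  Task 4: deadline = 25
  Task 1: deadline = 39
Priority order (highest first): [5, 3, 2, 4, 1]
Highest priority task = 5

5


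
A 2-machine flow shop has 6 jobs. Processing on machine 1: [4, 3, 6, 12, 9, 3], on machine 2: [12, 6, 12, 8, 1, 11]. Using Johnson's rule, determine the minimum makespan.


Apply Johnson's rule:
  Group 1 (a <= b): [(2, 3, 6), (6, 3, 11), (1, 4, 12), (3, 6, 12)]
  Group 2 (a > b): [(4, 12, 8), (5, 9, 1)]
Optimal job order: [2, 6, 1, 3, 4, 5]
Schedule:
  Job 2: M1 done at 3, M2 done at 9
  Job 6: M1 done at 6, M2 done at 20
  Job 1: M1 done at 10, M2 done at 32
  Job 3: M1 done at 16, M2 done at 44
  Job 4: M1 done at 28, M2 done at 52
  Job 5: M1 done at 37, M2 done at 53
Makespan = 53

53


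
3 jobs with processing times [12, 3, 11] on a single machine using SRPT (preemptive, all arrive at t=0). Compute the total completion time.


Since all jobs arrive at t=0, SRPT equals SPT ordering.
SPT order: [3, 11, 12]
Completion times:
  Job 1: p=3, C=3
  Job 2: p=11, C=14
  Job 3: p=12, C=26
Total completion time = 3 + 14 + 26 = 43

43


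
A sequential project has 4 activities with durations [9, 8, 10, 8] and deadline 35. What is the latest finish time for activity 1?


LF(activity 1) = deadline - sum of successor durations
Successors: activities 2 through 4 with durations [8, 10, 8]
Sum of successor durations = 26
LF = 35 - 26 = 9

9


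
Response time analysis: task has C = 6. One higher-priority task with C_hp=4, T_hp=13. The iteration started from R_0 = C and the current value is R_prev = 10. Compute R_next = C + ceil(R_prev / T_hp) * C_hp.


R_next = C + ceil(R_prev / T_hp) * C_hp
ceil(10 / 13) = ceil(0.7692) = 1
Interference = 1 * 4 = 4
R_next = 6 + 4 = 10
R_next = R_prev, so the iteration has converged (response time = 10).

10


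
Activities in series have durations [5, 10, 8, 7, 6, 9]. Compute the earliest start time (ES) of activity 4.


Activity 4 starts after activities 1 through 3 complete.
Predecessor durations: [5, 10, 8]
ES = 5 + 10 + 8 = 23

23


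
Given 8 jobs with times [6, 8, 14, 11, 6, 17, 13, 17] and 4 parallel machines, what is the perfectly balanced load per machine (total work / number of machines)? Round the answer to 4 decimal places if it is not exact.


Total processing time = 6 + 8 + 14 + 11 + 6 + 17 + 13 + 17 = 92
Number of machines = 4
Ideal balanced load = 92 / 4 = 23.0

23.0


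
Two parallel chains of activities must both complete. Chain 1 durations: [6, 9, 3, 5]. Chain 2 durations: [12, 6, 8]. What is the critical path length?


Path A total = 6 + 9 + 3 + 5 = 23
Path B total = 12 + 6 + 8 = 26
Critical path = longest path = max(23, 26) = 26

26


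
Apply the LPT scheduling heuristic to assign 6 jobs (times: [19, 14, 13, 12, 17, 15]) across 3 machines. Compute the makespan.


Sort jobs in decreasing order (LPT): [19, 17, 15, 14, 13, 12]
Assign each job to the least loaded machine:
  Machine 1: jobs [19, 12], load = 31
  Machine 2: jobs [17, 13], load = 30
  Machine 3: jobs [15, 14], load = 29
Makespan = max load = 31

31


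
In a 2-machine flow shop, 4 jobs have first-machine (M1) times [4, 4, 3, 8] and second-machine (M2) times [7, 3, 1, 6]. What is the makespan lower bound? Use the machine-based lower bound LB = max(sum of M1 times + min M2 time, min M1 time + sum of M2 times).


LB1 = sum(M1 times) + min(M2 times) = 19 + 1 = 20
LB2 = min(M1 times) + sum(M2 times) = 3 + 17 = 20
Lower bound = max(LB1, LB2) = max(20, 20) = 20

20


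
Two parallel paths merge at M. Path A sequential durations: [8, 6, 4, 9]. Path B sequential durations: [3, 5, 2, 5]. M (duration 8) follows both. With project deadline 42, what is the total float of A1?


Forward pass: ES(A1) = sum of predecessors on chain A = 0
EF = ES + duration = 0 + 8 = 8
Backward pass: LF(M) = deadline = 42; LS(M) = 42 - 8 = 34
LF(A1) = LS(M) - sum(successors on chain A) = 34 - 19 = 15
LS = LF - duration = 15 - 8 = 7
Total float = LS - ES = 7 - 0 = 7

7


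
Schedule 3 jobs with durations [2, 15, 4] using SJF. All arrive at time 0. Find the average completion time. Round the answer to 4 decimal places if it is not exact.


SJF order (ascending): [2, 4, 15]
Completion times:
  Job 1: burst=2, C=2
  Job 2: burst=4, C=6
  Job 3: burst=15, C=21
Average completion = 29/3 = 9.6667

9.6667


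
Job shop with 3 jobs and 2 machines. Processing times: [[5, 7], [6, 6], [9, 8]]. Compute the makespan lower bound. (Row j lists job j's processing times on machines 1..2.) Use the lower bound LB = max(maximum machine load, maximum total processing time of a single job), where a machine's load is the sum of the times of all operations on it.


Machine loads:
  Machine 1: 5 + 6 + 9 = 20
  Machine 2: 7 + 6 + 8 = 21
Max machine load = 21
Job totals:
  Job 1: 12
  Job 2: 12
  Job 3: 17
Max job total = 17
Lower bound = max(21, 17) = 21

21


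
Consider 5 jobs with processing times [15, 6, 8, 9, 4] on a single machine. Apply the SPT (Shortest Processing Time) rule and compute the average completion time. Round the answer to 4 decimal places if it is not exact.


Sort jobs by processing time (SPT order): [4, 6, 8, 9, 15]
Compute completion times sequentially:
  Job 1: processing = 4, completes at 4
  Job 2: processing = 6, completes at 10
  Job 3: processing = 8, completes at 18
  Job 4: processing = 9, completes at 27
  Job 5: processing = 15, completes at 42
Sum of completion times = 101
Average completion time = 101/5 = 20.2

20.2


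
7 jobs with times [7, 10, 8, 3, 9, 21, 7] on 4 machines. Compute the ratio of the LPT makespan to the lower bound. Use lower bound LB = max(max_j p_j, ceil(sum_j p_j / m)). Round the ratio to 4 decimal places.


LPT order: [21, 10, 9, 8, 7, 7, 3]
Machine loads after assignment: [21, 13, 16, 15]
LPT makespan = 21
Lower bound = max(max_job, ceil(total/4)) = max(21, 17) = 21
Ratio = 21 / 21 = 1.0

1.0


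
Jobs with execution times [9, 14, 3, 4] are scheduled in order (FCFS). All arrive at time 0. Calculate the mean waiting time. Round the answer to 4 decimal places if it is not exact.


FCFS order (as given): [9, 14, 3, 4]
Waiting times:
  Job 1: wait = 0
  Job 2: wait = 9
  Job 3: wait = 23
  Job 4: wait = 26
Sum of waiting times = 58
Average waiting time = 58/4 = 14.5

14.5


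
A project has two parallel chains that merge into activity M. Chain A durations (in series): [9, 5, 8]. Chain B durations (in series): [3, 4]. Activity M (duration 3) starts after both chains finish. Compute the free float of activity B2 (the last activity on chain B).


ES(B2) = sum of predecessors on chain B = 3
EF(B2) = ES + duration = 3 + 4 = 7
Successor of B2 is M. ES(M) = max(sum(A), sum(B)) = max(22, 7) = 22
Free float = ES(successor) - EF(current) = 22 - 7 = 15

15


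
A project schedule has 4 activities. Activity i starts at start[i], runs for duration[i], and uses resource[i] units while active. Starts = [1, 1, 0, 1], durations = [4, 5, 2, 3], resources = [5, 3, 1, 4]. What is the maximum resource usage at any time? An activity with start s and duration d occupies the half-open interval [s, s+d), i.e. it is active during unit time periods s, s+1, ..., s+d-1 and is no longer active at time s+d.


Each activity i is active on [start_i, start_i + duration_i).
Compute total resource usage per time slot:
  t=0: active resources = [1], total = 1
  t=1: active resources = [5, 3, 1, 4], total = 13
  t=2: active resources = [5, 3, 4], total = 12
  t=3: active resources = [5, 3, 4], total = 12
  t=4: active resources = [5, 3], total = 8
  t=5: active resources = [3], total = 3
Peak resource demand = 13

13


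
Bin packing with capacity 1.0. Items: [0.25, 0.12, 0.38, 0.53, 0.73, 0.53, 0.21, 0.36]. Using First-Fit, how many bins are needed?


Place items sequentially using First-Fit:
  Item 0.25 -> new Bin 1
  Item 0.12 -> Bin 1 (now 0.37)
  Item 0.38 -> Bin 1 (now 0.75)
  Item 0.53 -> new Bin 2
  Item 0.73 -> new Bin 3
  Item 0.53 -> new Bin 4
  Item 0.21 -> Bin 1 (now 0.96)
  Item 0.36 -> Bin 2 (now 0.89)
Total bins used = 4

4


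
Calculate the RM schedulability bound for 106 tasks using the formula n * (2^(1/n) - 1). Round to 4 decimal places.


Compute 2^(1/106) = 1.0065605511
Subtract 1: 1.0065605511 - 1 = 0.0065605511
Multiply by n: 106 * 0.0065605511 = 0.6954184166
Round to 4 dp: 0.6954

0.6954


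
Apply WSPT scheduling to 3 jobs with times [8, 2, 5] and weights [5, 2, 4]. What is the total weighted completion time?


Compute p/w ratios and sort ascending (WSPT): [(2, 2), (5, 4), (8, 5)]
Compute weighted completion times:
  Job (p=2,w=2): C=2, w*C=2*2=4
  Job (p=5,w=4): C=7, w*C=4*7=28
  Job (p=8,w=5): C=15, w*C=5*15=75
Total weighted completion time = 107

107


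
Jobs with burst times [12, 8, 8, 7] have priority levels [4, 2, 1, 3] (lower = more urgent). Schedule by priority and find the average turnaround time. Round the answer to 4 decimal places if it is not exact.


Sort by priority (ascending = highest first):
Order: [(1, 8), (2, 8), (3, 7), (4, 12)]
Completion times:
  Priority 1, burst=8, C=8
  Priority 2, burst=8, C=16
  Priority 3, burst=7, C=23
  Priority 4, burst=12, C=35
Average turnaround = 82/4 = 20.5

20.5


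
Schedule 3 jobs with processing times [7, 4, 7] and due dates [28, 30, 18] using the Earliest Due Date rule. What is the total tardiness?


Sort by due date (EDD order): [(7, 18), (7, 28), (4, 30)]
Compute completion times and tardiness:
  Job 1: p=7, d=18, C=7, tardiness=max(0,7-18)=0
  Job 2: p=7, d=28, C=14, tardiness=max(0,14-28)=0
  Job 3: p=4, d=30, C=18, tardiness=max(0,18-30)=0
Total tardiness = 0

0


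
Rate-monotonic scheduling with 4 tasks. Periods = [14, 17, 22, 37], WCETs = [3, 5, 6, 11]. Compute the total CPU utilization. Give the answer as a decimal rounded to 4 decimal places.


Compute individual utilizations (exact fractions):
  Task 1: C/T = 3/14 (approx. 0.2143)
  Task 2: C/T = 5/17 (approx. 0.2941)
  Task 3: C/T = 6/22 = 3/11 (approx. 0.2727)
  Task 4: C/T = 11/37 (approx. 0.2973)
Total utilization U = 3/14 + 5/17 + 3/11 + 11/37 = 104463/96866
Rounded to 4 decimal places: U = 1.0784
RM (Liu & Layland) bound for 4 tasks = 0.756828; compare with U = 104463/96866 (approx. 1.078428)
U > 1, so the task set is not schedulable (processor overloaded).

1.0784


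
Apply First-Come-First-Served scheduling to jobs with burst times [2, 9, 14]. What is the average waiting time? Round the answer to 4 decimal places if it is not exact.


FCFS order (as given): [2, 9, 14]
Waiting times:
  Job 1: wait = 0
  Job 2: wait = 2
  Job 3: wait = 11
Sum of waiting times = 13
Average waiting time = 13/3 = 4.3333

4.3333


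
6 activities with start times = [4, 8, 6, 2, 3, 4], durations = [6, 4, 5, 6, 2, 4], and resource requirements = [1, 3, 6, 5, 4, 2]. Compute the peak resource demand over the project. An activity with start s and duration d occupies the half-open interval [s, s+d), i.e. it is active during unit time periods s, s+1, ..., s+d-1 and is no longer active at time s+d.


Each activity i is active on [start_i, start_i + duration_i).
Compute total resource usage per time slot:
  t=0: active resources = [], total = 0
  t=1: active resources = [], total = 0
  t=2: active resources = [5], total = 5
  t=3: active resources = [5, 4], total = 9
  t=4: active resources = [1, 5, 4, 2], total = 12
  t=5: active resources = [1, 5, 2], total = 8
  t=6: active resources = [1, 6, 5, 2], total = 14
  t=7: active resources = [1, 6, 5, 2], total = 14
  t=8: active resources = [1, 3, 6], total = 10
  t=9: active resources = [1, 3, 6], total = 10
  t=10: active resources = [3, 6], total = 9
  t=11: active resources = [3], total = 3
Peak resource demand = 14

14


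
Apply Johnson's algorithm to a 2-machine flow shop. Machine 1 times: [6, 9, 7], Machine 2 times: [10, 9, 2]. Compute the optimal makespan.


Apply Johnson's rule:
  Group 1 (a <= b): [(1, 6, 10), (2, 9, 9)]
  Group 2 (a > b): [(3, 7, 2)]
Optimal job order: [1, 2, 3]
Schedule:
  Job 1: M1 done at 6, M2 done at 16
  Job 2: M1 done at 15, M2 done at 25
  Job 3: M1 done at 22, M2 done at 27
Makespan = 27

27


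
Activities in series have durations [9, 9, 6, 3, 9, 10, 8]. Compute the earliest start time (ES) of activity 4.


Activity 4 starts after activities 1 through 3 complete.
Predecessor durations: [9, 9, 6]
ES = 9 + 9 + 6 = 24

24


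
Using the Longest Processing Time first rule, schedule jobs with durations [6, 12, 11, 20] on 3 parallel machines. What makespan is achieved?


Sort jobs in decreasing order (LPT): [20, 12, 11, 6]
Assign each job to the least loaded machine:
  Machine 1: jobs [20], load = 20
  Machine 2: jobs [12], load = 12
  Machine 3: jobs [11, 6], load = 17
Makespan = max load = 20

20


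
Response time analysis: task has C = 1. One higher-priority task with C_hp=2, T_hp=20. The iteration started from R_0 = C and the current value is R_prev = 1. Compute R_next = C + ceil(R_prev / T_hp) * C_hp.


R_next = C + ceil(R_prev / T_hp) * C_hp
ceil(1 / 20) = ceil(0.05) = 1
Interference = 1 * 2 = 2
R_next = 1 + 2 = 3

3


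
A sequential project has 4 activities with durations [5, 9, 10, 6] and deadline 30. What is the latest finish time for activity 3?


LF(activity 3) = deadline - sum of successor durations
Successors: activities 4 through 4 with durations [6]
Sum of successor durations = 6
LF = 30 - 6 = 24

24


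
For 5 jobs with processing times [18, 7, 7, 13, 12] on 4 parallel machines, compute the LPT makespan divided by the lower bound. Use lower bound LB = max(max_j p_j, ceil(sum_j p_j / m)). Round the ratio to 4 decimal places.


LPT order: [18, 13, 12, 7, 7]
Machine loads after assignment: [18, 13, 12, 14]
LPT makespan = 18
Lower bound = max(max_job, ceil(total/4)) = max(18, 15) = 18
Ratio = 18 / 18 = 1.0

1.0


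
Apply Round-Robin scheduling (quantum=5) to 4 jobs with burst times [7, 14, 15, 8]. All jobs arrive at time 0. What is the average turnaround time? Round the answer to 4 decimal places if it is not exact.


Time quantum = 5
Execution trace:
  J1 runs 5 units, time = 5
  J2 runs 5 units, time = 10
  J3 runs 5 units, time = 15
  J4 runs 5 units, time = 20
  J1 runs 2 units, time = 22
  J2 runs 5 units, time = 27
  J3 runs 5 units, time = 32
  J4 runs 3 units, time = 35
  J2 runs 4 units, time = 39
  J3 runs 5 units, time = 44
Finish times: [22, 39, 44, 35]
Average turnaround = 140/4 = 35.0

35.0


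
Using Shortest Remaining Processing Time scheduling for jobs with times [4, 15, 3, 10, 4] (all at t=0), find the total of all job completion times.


Since all jobs arrive at t=0, SRPT equals SPT ordering.
SPT order: [3, 4, 4, 10, 15]
Completion times:
  Job 1: p=3, C=3
  Job 2: p=4, C=7
  Job 3: p=4, C=11
  Job 4: p=10, C=21
  Job 5: p=15, C=36
Total completion time = 3 + 7 + 11 + 21 + 36 = 78

78


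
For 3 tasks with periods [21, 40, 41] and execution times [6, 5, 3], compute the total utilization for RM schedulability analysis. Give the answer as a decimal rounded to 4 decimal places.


Compute individual utilizations (exact fractions):
  Task 1: C/T = 6/21 = 2/7 (approx. 0.2857)
  Task 2: C/T = 5/40 = 1/8 (approx. 0.125)
  Task 3: C/T = 3/41 (approx. 0.0732)
Total utilization U = 2/7 + 1/8 + 3/41 = 1111/2296
Rounded to 4 decimal places: U = 0.4839
RM (Liu & Layland) bound for 3 tasks = 0.779763; compare with U = 1111/2296 (approx. 0.483885)
U <= bound, so schedulable by RM sufficient condition.

0.4839


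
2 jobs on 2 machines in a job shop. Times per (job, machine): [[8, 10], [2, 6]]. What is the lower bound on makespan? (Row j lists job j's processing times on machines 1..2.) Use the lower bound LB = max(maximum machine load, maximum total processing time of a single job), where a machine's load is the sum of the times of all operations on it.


Machine loads:
  Machine 1: 8 + 2 = 10
  Machine 2: 10 + 6 = 16
Max machine load = 16
Job totals:
  Job 1: 18
  Job 2: 8
Max job total = 18
Lower bound = max(16, 18) = 18

18


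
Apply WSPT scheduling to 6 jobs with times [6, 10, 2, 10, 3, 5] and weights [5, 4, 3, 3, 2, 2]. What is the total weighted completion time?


Compute p/w ratios and sort ascending (WSPT): [(2, 3), (6, 5), (3, 2), (10, 4), (5, 2), (10, 3)]
Compute weighted completion times:
  Job (p=2,w=3): C=2, w*C=3*2=6
  Job (p=6,w=5): C=8, w*C=5*8=40
  Job (p=3,w=2): C=11, w*C=2*11=22
  Job (p=10,w=4): C=21, w*C=4*21=84
  Job (p=5,w=2): C=26, w*C=2*26=52
  Job (p=10,w=3): C=36, w*C=3*36=108
Total weighted completion time = 312

312


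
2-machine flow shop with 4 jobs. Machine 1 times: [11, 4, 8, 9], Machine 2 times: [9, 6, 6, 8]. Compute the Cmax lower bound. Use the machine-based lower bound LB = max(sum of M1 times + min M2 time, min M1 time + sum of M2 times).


LB1 = sum(M1 times) + min(M2 times) = 32 + 6 = 38
LB2 = min(M1 times) + sum(M2 times) = 4 + 29 = 33
Lower bound = max(LB1, LB2) = max(38, 33) = 38

38


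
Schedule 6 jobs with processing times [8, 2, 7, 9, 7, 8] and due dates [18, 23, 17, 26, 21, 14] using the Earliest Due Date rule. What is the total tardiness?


Sort by due date (EDD order): [(8, 14), (7, 17), (8, 18), (7, 21), (2, 23), (9, 26)]
Compute completion times and tardiness:
  Job 1: p=8, d=14, C=8, tardiness=max(0,8-14)=0
  Job 2: p=7, d=17, C=15, tardiness=max(0,15-17)=0
  Job 3: p=8, d=18, C=23, tardiness=max(0,23-18)=5
  Job 4: p=7, d=21, C=30, tardiness=max(0,30-21)=9
  Job 5: p=2, d=23, C=32, tardiness=max(0,32-23)=9
  Job 6: p=9, d=26, C=41, tardiness=max(0,41-26)=15
Total tardiness = 38

38


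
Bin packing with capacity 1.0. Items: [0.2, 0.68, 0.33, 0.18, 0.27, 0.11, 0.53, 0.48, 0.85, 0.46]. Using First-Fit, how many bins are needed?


Place items sequentially using First-Fit:
  Item 0.2 -> new Bin 1
  Item 0.68 -> Bin 1 (now 0.88)
  Item 0.33 -> new Bin 2
  Item 0.18 -> Bin 2 (now 0.51)
  Item 0.27 -> Bin 2 (now 0.78)
  Item 0.11 -> Bin 1 (now 0.99)
  Item 0.53 -> new Bin 3
  Item 0.48 -> new Bin 4
  Item 0.85 -> new Bin 5
  Item 0.46 -> Bin 3 (now 0.99)
Total bins used = 5

5


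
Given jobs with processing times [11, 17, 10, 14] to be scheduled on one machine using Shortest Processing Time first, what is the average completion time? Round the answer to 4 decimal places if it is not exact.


Sort jobs by processing time (SPT order): [10, 11, 14, 17]
Compute completion times sequentially:
  Job 1: processing = 10, completes at 10
  Job 2: processing = 11, completes at 21
  Job 3: processing = 14, completes at 35
  Job 4: processing = 17, completes at 52
Sum of completion times = 118
Average completion time = 118/4 = 29.5

29.5


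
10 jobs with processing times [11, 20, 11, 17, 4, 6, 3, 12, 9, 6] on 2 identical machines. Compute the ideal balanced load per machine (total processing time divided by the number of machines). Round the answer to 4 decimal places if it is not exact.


Total processing time = 11 + 20 + 11 + 17 + 4 + 6 + 3 + 12 + 9 + 6 = 99
Number of machines = 2
Ideal balanced load = 99 / 2 = 49.5

49.5


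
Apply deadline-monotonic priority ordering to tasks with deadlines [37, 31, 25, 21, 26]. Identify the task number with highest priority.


Sort tasks by relative deadline (ascending):
  Task 4: deadline = 21
  Task 3: deadline = 25
  Task 5: deadline = 26
  Task 2: deadline = 31
  Task 1: deadline = 37
Priority order (highest first): [4, 3, 5, 2, 1]
Highest priority task = 4

4


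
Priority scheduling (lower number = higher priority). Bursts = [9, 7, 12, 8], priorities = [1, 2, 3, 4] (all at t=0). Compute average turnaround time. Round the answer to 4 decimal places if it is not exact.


Sort by priority (ascending = highest first):
Order: [(1, 9), (2, 7), (3, 12), (4, 8)]
Completion times:
  Priority 1, burst=9, C=9
  Priority 2, burst=7, C=16
  Priority 3, burst=12, C=28
  Priority 4, burst=8, C=36
Average turnaround = 89/4 = 22.25

22.25


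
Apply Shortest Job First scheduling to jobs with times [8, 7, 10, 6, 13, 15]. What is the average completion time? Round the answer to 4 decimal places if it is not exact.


SJF order (ascending): [6, 7, 8, 10, 13, 15]
Completion times:
  Job 1: burst=6, C=6
  Job 2: burst=7, C=13
  Job 3: burst=8, C=21
  Job 4: burst=10, C=31
  Job 5: burst=13, C=44
  Job 6: burst=15, C=59
Average completion = 174/6 = 29.0

29.0


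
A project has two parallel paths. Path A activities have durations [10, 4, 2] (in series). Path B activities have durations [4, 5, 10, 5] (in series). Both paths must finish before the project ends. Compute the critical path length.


Path A total = 10 + 4 + 2 = 16
Path B total = 4 + 5 + 10 + 5 = 24
Critical path = longest path = max(16, 24) = 24

24


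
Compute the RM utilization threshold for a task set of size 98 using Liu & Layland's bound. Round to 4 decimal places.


Compute 2^(1/98) = 1.0070980027
Subtract 1: 1.0070980027 - 1 = 0.0070980027
Multiply by n: 98 * 0.0070980027 = 0.6956042646
Round to 4 dp: 0.6956

0.6956


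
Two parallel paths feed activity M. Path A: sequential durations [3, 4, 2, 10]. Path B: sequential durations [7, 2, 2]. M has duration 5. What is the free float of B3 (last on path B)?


ES(B3) = sum of predecessors on chain B = 9
EF(B3) = ES + duration = 9 + 2 = 11
Successor of B3 is M. ES(M) = max(sum(A), sum(B)) = max(19, 11) = 19
Free float = ES(successor) - EF(current) = 19 - 11 = 8

8


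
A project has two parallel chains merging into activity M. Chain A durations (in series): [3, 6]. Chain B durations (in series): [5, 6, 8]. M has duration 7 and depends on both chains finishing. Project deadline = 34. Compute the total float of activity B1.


Forward pass: ES(B1) = sum of predecessors on chain B = 0
EF = ES + duration = 0 + 5 = 5
Backward pass: LF(M) = deadline = 34; LS(M) = 34 - 7 = 27
LF(B1) = LS(M) - sum(successors on chain B) = 27 - 14 = 13
LS = LF - duration = 13 - 5 = 8
Total float = LS - ES = 8 - 0 = 8

8


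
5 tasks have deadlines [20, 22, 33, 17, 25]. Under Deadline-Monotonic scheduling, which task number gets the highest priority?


Sort tasks by relative deadline (ascending):
  Task 4: deadline = 17
  Task 1: deadline = 20
  Task 2: deadline = 22
  Task 5: deadline = 25
  Task 3: deadline = 33
Priority order (highest first): [4, 1, 2, 5, 3]
Highest priority task = 4

4


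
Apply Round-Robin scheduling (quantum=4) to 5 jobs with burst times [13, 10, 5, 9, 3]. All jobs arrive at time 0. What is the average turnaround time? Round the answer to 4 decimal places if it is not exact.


Time quantum = 4
Execution trace:
  J1 runs 4 units, time = 4
  J2 runs 4 units, time = 8
  J3 runs 4 units, time = 12
  J4 runs 4 units, time = 16
  J5 runs 3 units, time = 19
  J1 runs 4 units, time = 23
  J2 runs 4 units, time = 27
  J3 runs 1 units, time = 28
  J4 runs 4 units, time = 32
  J1 runs 4 units, time = 36
  J2 runs 2 units, time = 38
  J4 runs 1 units, time = 39
  J1 runs 1 units, time = 40
Finish times: [40, 38, 28, 39, 19]
Average turnaround = 164/5 = 32.8

32.8


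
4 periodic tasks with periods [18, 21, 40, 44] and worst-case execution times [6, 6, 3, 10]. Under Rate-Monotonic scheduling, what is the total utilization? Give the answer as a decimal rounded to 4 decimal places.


Compute individual utilizations (exact fractions):
  Task 1: C/T = 6/18 = 1/3 (approx. 0.3333)
  Task 2: C/T = 6/21 = 2/7 (approx. 0.2857)
  Task 3: C/T = 3/40 (approx. 0.075)
  Task 4: C/T = 10/44 = 5/22 (approx. 0.2273)
Total utilization U = 1/3 + 2/7 + 3/40 + 5/22 = 8513/9240
Rounded to 4 decimal places: U = 0.9213
RM (Liu & Layland) bound for 4 tasks = 0.756828; compare with U = 8513/9240 (approx. 0.921320)
bound < U <= 1, so the RM sufficient condition is not met (inconclusive; an exact test such as response-time analysis is needed).

0.9213


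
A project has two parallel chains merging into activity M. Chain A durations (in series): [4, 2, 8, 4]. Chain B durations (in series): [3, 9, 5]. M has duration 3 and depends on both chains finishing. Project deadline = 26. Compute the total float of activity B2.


Forward pass: ES(B2) = sum of predecessors on chain B = 3
EF = ES + duration = 3 + 9 = 12
Backward pass: LF(M) = deadline = 26; LS(M) = 26 - 3 = 23
LF(B2) = LS(M) - sum(successors on chain B) = 23 - 5 = 18
LS = LF - duration = 18 - 9 = 9
Total float = LS - ES = 9 - 3 = 6

6


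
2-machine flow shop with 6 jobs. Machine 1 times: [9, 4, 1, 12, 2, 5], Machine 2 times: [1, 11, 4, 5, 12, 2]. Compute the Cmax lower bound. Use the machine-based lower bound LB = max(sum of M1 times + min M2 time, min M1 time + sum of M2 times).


LB1 = sum(M1 times) + min(M2 times) = 33 + 1 = 34
LB2 = min(M1 times) + sum(M2 times) = 1 + 35 = 36
Lower bound = max(LB1, LB2) = max(34, 36) = 36

36


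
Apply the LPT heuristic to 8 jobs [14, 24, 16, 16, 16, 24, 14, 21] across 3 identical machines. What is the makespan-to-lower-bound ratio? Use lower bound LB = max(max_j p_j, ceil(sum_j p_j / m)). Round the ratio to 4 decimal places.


LPT order: [24, 24, 21, 16, 16, 16, 14, 14]
Machine loads after assignment: [54, 40, 51]
LPT makespan = 54
Lower bound = max(max_job, ceil(total/3)) = max(24, 49) = 49
Ratio = 54 / 49 = 1.102

1.102


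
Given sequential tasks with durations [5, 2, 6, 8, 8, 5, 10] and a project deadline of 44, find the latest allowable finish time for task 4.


LF(activity 4) = deadline - sum of successor durations
Successors: activities 5 through 7 with durations [8, 5, 10]
Sum of successor durations = 23
LF = 44 - 23 = 21

21


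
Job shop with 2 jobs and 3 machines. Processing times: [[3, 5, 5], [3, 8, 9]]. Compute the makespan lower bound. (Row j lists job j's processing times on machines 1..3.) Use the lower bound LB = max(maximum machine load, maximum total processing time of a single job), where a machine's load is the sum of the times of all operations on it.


Machine loads:
  Machine 1: 3 + 3 = 6
  Machine 2: 5 + 8 = 13
  Machine 3: 5 + 9 = 14
Max machine load = 14
Job totals:
  Job 1: 13
  Job 2: 20
Max job total = 20
Lower bound = max(14, 20) = 20

20


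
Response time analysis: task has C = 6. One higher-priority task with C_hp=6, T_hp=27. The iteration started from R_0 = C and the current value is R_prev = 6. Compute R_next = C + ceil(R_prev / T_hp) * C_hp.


R_next = C + ceil(R_prev / T_hp) * C_hp
ceil(6 / 27) = ceil(0.2222) = 1
Interference = 1 * 6 = 6
R_next = 6 + 6 = 12

12


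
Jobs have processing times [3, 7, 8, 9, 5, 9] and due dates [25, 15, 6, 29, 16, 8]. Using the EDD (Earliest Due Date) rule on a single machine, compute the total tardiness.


Sort by due date (EDD order): [(8, 6), (9, 8), (7, 15), (5, 16), (3, 25), (9, 29)]
Compute completion times and tardiness:
  Job 1: p=8, d=6, C=8, tardiness=max(0,8-6)=2
  Job 2: p=9, d=8, C=17, tardiness=max(0,17-8)=9
  Job 3: p=7, d=15, C=24, tardiness=max(0,24-15)=9
  Job 4: p=5, d=16, C=29, tardiness=max(0,29-16)=13
  Job 5: p=3, d=25, C=32, tardiness=max(0,32-25)=7
  Job 6: p=9, d=29, C=41, tardiness=max(0,41-29)=12
Total tardiness = 52

52


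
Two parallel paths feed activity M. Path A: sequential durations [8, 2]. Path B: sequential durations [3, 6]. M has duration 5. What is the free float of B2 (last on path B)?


ES(B2) = sum of predecessors on chain B = 3
EF(B2) = ES + duration = 3 + 6 = 9
Successor of B2 is M. ES(M) = max(sum(A), sum(B)) = max(10, 9) = 10
Free float = ES(successor) - EF(current) = 10 - 9 = 1

1


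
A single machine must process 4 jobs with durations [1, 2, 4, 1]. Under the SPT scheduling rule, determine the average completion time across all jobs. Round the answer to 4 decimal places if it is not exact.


Sort jobs by processing time (SPT order): [1, 1, 2, 4]
Compute completion times sequentially:
  Job 1: processing = 1, completes at 1
  Job 2: processing = 1, completes at 2
  Job 3: processing = 2, completes at 4
  Job 4: processing = 4, completes at 8
Sum of completion times = 15
Average completion time = 15/4 = 3.75

3.75


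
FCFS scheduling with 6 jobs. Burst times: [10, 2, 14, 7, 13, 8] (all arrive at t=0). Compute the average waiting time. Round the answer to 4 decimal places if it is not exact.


FCFS order (as given): [10, 2, 14, 7, 13, 8]
Waiting times:
  Job 1: wait = 0
  Job 2: wait = 10
  Job 3: wait = 12
  Job 4: wait = 26
  Job 5: wait = 33
  Job 6: wait = 46
Sum of waiting times = 127
Average waiting time = 127/6 = 21.1667

21.1667


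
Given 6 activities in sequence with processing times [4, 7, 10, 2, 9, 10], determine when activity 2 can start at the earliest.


Activity 2 starts after activities 1 through 1 complete.
Predecessor durations: [4]
ES = 4 = 4

4


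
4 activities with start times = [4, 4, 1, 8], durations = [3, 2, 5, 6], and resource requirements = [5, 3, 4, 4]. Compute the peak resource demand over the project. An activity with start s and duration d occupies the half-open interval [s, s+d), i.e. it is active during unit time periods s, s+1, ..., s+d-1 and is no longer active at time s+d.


Each activity i is active on [start_i, start_i + duration_i).
Compute total resource usage per time slot:
  t=0: active resources = [], total = 0
  t=1: active resources = [4], total = 4
  t=2: active resources = [4], total = 4
  t=3: active resources = [4], total = 4
  t=4: active resources = [5, 3, 4], total = 12
  t=5: active resources = [5, 3, 4], total = 12
  t=6: active resources = [5], total = 5
  t=7: active resources = [], total = 0
  t=8: active resources = [4], total = 4
  t=9: active resources = [4], total = 4
  t=10: active resources = [4], total = 4
  t=11: active resources = [4], total = 4
  t=12: active resources = [4], total = 4
  t=13: active resources = [4], total = 4
Peak resource demand = 12

12


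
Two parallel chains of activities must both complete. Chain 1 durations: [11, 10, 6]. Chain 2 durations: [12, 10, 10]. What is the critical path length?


Path A total = 11 + 10 + 6 = 27
Path B total = 12 + 10 + 10 = 32
Critical path = longest path = max(27, 32) = 32

32


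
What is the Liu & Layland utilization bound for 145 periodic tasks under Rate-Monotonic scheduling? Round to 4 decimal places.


Compute 2^(1/145) = 1.0047917694
Subtract 1: 1.0047917694 - 1 = 0.0047917694
Multiply by n: 145 * 0.0047917694 = 0.6948065630
Round to 4 dp: 0.6948

0.6948


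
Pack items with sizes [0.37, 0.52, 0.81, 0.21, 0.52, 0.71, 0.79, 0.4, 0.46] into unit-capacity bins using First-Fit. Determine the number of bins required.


Place items sequentially using First-Fit:
  Item 0.37 -> new Bin 1
  Item 0.52 -> Bin 1 (now 0.89)
  Item 0.81 -> new Bin 2
  Item 0.21 -> new Bin 3
  Item 0.52 -> Bin 3 (now 0.73)
  Item 0.71 -> new Bin 4
  Item 0.79 -> new Bin 5
  Item 0.4 -> new Bin 6
  Item 0.46 -> Bin 6 (now 0.86)
Total bins used = 6

6


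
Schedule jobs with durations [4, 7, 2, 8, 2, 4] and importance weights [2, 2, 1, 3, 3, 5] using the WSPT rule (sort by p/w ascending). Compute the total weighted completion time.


Compute p/w ratios and sort ascending (WSPT): [(2, 3), (4, 5), (4, 2), (2, 1), (8, 3), (7, 2)]
Compute weighted completion times:
  Job (p=2,w=3): C=2, w*C=3*2=6
  Job (p=4,w=5): C=6, w*C=5*6=30
  Job (p=4,w=2): C=10, w*C=2*10=20
  Job (p=2,w=1): C=12, w*C=1*12=12
  Job (p=8,w=3): C=20, w*C=3*20=60
  Job (p=7,w=2): C=27, w*C=2*27=54
Total weighted completion time = 182

182


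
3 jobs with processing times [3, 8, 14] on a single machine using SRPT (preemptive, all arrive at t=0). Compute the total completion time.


Since all jobs arrive at t=0, SRPT equals SPT ordering.
SPT order: [3, 8, 14]
Completion times:
  Job 1: p=3, C=3
  Job 2: p=8, C=11
  Job 3: p=14, C=25
Total completion time = 3 + 11 + 25 = 39

39


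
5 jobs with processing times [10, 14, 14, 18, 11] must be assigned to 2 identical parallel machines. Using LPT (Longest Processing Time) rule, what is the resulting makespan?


Sort jobs in decreasing order (LPT): [18, 14, 14, 11, 10]
Assign each job to the least loaded machine:
  Machine 1: jobs [18, 11], load = 29
  Machine 2: jobs [14, 14, 10], load = 38
Makespan = max load = 38

38


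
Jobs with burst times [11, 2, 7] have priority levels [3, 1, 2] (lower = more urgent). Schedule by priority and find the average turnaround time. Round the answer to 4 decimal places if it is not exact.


Sort by priority (ascending = highest first):
Order: [(1, 2), (2, 7), (3, 11)]
Completion times:
  Priority 1, burst=2, C=2
  Priority 2, burst=7, C=9
  Priority 3, burst=11, C=20
Average turnaround = 31/3 = 10.3333

10.3333


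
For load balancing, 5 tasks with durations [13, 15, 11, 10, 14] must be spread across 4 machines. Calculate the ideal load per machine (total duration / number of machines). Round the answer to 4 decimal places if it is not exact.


Total processing time = 13 + 15 + 11 + 10 + 14 = 63
Number of machines = 4
Ideal balanced load = 63 / 4 = 15.75

15.75
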